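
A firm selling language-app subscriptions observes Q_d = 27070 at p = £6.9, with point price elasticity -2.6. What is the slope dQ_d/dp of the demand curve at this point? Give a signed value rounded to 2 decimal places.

-10200.29

Ed = (dQ_d/dp)·(p/Q_d) ⇒ dQ_d/dp = Ed·Q_d/p = (-2.6)·27070/6.9 = -10200.2898…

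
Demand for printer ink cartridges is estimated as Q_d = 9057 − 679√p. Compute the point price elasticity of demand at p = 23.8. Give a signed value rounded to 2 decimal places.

dQ_d/dp = −679/(2√p) = -69.5907. At p = 23.8, Q_d = 5744.48.
Ed = (dQ_d/dp)·(p/Q_d) = (-69.5907) × (23.8/5744.48) = -0.2883…

-0.29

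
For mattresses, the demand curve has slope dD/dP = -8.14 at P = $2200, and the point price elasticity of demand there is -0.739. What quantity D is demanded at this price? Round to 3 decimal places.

24232.747

Ed = (dD/dP)·(P/D) ⇒ D = (dD/dP)·P/Ed = (-8.14)·2200/(-0.739) = 24232.74695…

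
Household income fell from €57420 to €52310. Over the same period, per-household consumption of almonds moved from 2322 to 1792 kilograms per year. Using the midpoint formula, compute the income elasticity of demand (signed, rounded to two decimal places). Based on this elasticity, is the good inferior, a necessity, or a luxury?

2.77; luxury

%ΔQ = (1792 − 2322)/[( 2322 + 1792)/2] = -530/2057 = -0.257656…
%ΔIncome = (52310 − 57420)/[( 57420 + 52310)/2] = -5110/54865 = -0.093137…
E_income = (-530/2057) / (-5110/54865) = 2.7664…
E_income > 1 ⇒ normal good, luxury.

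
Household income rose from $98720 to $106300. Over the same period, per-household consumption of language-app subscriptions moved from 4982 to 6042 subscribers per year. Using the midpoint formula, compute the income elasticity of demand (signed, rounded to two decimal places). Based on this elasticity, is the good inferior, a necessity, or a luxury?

%ΔQ = (6042 − 4982)/[( 4982 + 6042)/2] = 1060/5512 = 0.192307…
%ΔIncome = (106300 − 98720)/[( 98720 + 106300)/2] = 7580/102510 = 0.073944…
E_income = (1060/5512) / (7580/102510) = 2.6007…
E_income > 1 ⇒ normal good, luxury.

2.60; luxury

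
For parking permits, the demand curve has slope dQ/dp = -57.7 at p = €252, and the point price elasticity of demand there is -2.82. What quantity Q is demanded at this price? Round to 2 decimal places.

Ed = (dQ/dp)·(p/Q) ⇒ Q = (dQ/dp)·p/Ed = (-57.7)·252/(-2.82) = 5156.1702…

5156.17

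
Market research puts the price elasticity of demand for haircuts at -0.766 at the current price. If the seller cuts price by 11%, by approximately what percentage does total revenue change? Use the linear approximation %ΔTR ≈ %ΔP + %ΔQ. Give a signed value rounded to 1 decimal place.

-2.6%

%ΔQ ≈ Ed × %ΔP = (-0.766) × (-11%) = +8.4260%
%ΔTR ≈ %ΔP + %ΔQ = (-11%) + (+8.4260%) = -2.5740%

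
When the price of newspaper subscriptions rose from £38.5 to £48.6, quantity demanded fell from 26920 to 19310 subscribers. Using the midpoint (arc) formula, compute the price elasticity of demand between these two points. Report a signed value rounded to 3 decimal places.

%ΔQ = (19310 − 26920) / [(26920 + 19310)/2] = -7610/23115 = -0.329223…
%ΔP = (48.6 − 38.5) / [(38.5 + 48.6)/2] = 10.1/43.55 = 0.231917…
Arc Ed = %ΔQ / %ΔP = (-7610/23115) / (10.1/43.55) = -1.41957…

-1.420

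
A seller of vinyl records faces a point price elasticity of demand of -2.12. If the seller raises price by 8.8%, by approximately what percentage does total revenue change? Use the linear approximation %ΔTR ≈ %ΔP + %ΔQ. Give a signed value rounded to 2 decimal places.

%ΔQ ≈ Ed × %ΔP = (-2.12) × (+8.8%) = -18.6560%
%ΔTR ≈ %ΔP + %ΔQ = (+8.8%) + (-18.6560%) = -9.8560%

-9.86%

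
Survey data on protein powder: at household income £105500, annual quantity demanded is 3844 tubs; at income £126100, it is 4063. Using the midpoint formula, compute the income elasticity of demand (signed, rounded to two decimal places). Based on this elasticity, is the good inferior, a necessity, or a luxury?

%ΔQ = (4063 − 3844)/[( 3844 + 4063)/2] = 219/3953.5 = 0.055393…
%ΔIncome = (126100 − 105500)/[( 105500 + 126100)/2] = 20600/115800 = 0.177892…
E_income = (219/3953.5) / (20600/115800) = 0.3113…
0 < E_income < 1 ⇒ normal good, necessity.

0.31; necessity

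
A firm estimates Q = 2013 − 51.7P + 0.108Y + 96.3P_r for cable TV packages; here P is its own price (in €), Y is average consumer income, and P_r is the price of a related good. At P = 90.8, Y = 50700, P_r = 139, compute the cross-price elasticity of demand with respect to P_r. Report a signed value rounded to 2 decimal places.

0.83

At the given values, Q = 2013 − 51.7(90.8) + 0.108(50700) + 96.3(139) = 16179.94.
∂Q/∂P_r = 96.3.
E = (96.3) × (139/16179.94) = 0.8273…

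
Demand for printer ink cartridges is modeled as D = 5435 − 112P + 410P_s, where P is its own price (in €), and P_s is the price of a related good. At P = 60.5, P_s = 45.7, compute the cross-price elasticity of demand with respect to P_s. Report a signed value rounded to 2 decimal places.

1.08

At the given values, D = 5435 − 112(60.5) + 410(45.7) = 17396.
∂D/∂P_s = 410.
E = (410) × (45.7/17396) = 1.0770…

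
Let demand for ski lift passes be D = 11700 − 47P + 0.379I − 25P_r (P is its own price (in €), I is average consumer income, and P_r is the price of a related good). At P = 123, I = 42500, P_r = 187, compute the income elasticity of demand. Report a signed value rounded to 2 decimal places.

At the given values, D = 11700 − 47(123) + 0.379(42500) − 25(187) = 17351.5.
∂D/∂I = 0.379.
E = (0.379) × (42500/17351.5) = 0.9283…

0.93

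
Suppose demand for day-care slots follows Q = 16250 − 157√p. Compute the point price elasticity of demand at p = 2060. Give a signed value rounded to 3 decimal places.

-0.390

dQ/dp = −157/(2√p) = -1.72956. At p = 2060, Q = 9124.21.
Ed = (dQ/dp)·(p/Q) = (-1.72956) × (2060/9124.21) = -0.39048…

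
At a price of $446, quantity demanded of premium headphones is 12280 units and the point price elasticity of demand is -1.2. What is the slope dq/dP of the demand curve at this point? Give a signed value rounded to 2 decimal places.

Ed = (dq/dP)·(P/q) ⇒ dq/dP = Ed·q/P = (-1.2)·12280/446 = -33.0403…

-33.04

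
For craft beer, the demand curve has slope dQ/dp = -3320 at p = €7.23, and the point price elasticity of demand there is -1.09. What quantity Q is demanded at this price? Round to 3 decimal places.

Ed = (dQ/dp)·(p/Q) ⇒ Q = (dQ/dp)·p/Ed = (-3320)·7.23/(-1.09) = 22021.65137…

22021.651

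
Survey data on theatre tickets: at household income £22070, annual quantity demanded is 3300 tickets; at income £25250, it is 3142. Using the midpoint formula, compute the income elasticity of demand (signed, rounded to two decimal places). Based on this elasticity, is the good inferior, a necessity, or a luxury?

-0.36; inferior

%ΔQ = (3142 − 3300)/[( 3300 + 3142)/2] = -158/3221 = -0.049053…
%ΔIncome = (25250 − 22070)/[( 22070 + 25250)/2] = 3180/23660 = 0.134404…
E_income = (-158/3221) / (3180/23660) = -0.3649…
E_income < 0 ⇒ inferior good.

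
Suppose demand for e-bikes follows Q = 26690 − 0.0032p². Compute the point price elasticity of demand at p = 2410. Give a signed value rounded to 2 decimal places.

-4.59

dQ/dp = −2·0.0032·p = -15.424. At p = 2410, Q = 8104.08.
Ed = (dQ/dp)·(p/Q) = (-15.424) × (2410/8104.08) = -4.5868…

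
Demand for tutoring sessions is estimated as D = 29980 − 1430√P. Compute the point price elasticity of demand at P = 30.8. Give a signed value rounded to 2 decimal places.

-0.18

dD/dP = −1430/(2√P) = -128.834. At P = 30.8, D = 22043.8.
Ed = (dD/dP)·(P/D) = (-128.834) × (30.8/22043.8) = -0.1800…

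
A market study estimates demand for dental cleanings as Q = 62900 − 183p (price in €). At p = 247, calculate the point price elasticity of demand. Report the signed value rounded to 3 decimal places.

-2.554

dQ/dp = −183. At p = 247, Q = 62900 − 183(247) = 17699.
Ed = (dQ/dp)·(p/Q) = −183 × (247/17699) = -2.55387…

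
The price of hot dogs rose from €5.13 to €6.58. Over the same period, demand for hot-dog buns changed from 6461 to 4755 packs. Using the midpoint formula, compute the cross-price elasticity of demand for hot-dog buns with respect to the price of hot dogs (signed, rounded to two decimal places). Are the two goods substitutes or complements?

-1.23; complements

%ΔQ_{hot-dog buns} = (4755 − 6461)/avg = -1706/5608 = -0.304208…
%ΔP_{hot dogs} = (6.58 − 5.13)/avg = 1.45/5.855 = 0.247651…
E_cross = (-1706/5608) / (1.45/5.855) = -1.2283…
E_cross < 0 ⇒ the goods are complements.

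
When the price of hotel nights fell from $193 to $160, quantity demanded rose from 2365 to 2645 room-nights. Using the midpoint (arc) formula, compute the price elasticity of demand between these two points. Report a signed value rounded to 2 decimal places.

-0.60

%ΔQ = (2645 − 2365) / [(2365 + 2645)/2] = 280/2505 = 0.111776…
%ΔP = (160 − 193) / [(193 + 160)/2] = -33/176.5 = -0.186968…
Arc Ed = %ΔQ / %ΔP = (280/2505) / (-33/176.5) = -0.5978…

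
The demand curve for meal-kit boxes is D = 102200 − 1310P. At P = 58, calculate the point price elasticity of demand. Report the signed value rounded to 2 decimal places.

dD/dP = −1310. At P = 58, D = 102200 − 1310(58) = 26220.
Ed = (dD/dP)·(P/D) = −1310 × (58/26220) = -2.8977…

-2.90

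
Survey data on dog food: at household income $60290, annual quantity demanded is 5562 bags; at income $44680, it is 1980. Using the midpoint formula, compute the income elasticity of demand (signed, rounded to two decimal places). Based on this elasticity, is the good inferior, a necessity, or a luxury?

3.19; luxury

%ΔQ = (1980 − 5562)/[( 5562 + 1980)/2] = -3582/3771 = -0.949880…
%ΔIncome = (44680 − 60290)/[( 60290 + 44680)/2] = -15610/52485 = -0.297418…
E_income = (-3582/3771) / (-15610/52485) = 3.1937…
E_income > 1 ⇒ normal good, luxury.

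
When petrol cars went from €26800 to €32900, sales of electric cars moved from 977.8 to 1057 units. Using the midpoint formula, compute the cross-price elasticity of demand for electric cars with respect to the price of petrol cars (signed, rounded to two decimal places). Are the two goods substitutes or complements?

0.38; substitutes

%ΔQ_{electric cars} = (1057 − 977.8)/avg = 79.2/1017.4 = 0.077845…
%ΔP_{petrol cars} = (32900 − 26800)/avg = 6100/29850 = 0.204355…
E_cross = (79.2/1017.4) / (6100/29850) = 0.3809…
E_cross > 0 ⇒ the goods are substitutes.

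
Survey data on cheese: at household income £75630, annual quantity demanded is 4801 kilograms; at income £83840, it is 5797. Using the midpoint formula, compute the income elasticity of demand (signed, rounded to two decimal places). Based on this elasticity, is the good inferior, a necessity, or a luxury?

1.83; luxury

%ΔQ = (5797 − 4801)/[( 4801 + 5797)/2] = 996/5299 = 0.187959…
%ΔIncome = (83840 − 75630)/[( 75630 + 83840)/2] = 8210/79735 = 0.102966…
E_income = (996/5299) / (8210/79735) = 1.8254…
E_income > 1 ⇒ normal good, luxury.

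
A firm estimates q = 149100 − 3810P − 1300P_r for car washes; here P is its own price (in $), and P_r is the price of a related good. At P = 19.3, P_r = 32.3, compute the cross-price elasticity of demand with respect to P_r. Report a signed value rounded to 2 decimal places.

At the given values, q = 149100 − 3810(19.3) − 1300(32.3) = 33577.
∂q/∂P_r = -1300.
E = (-1300) × (32.3/33577) = -1.2505…

-1.25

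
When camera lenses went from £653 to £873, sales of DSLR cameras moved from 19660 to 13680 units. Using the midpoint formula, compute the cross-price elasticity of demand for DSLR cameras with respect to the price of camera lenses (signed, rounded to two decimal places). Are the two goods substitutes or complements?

-1.24; complements

%ΔQ_{DSLR cameras} = (13680 − 19660)/avg = -5980/16670 = -0.358728…
%ΔP_{camera lenses} = (873 − 653)/avg = 220/763 = 0.288335…
E_cross = (-5980/16670) / (220/763) = -1.2441…
E_cross < 0 ⇒ the goods are complements.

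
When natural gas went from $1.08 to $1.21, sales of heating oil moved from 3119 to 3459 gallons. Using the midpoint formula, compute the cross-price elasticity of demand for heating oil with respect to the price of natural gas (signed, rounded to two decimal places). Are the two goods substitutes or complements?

0.91; substitutes

%ΔQ_{heating oil} = (3459 − 3119)/avg = 340/3289 = 0.103374…
%ΔP_{natural gas} = (1.21 − 1.08)/avg = 0.13/1.145 = 0.113537…
E_cross = (340/3289) / (0.13/1.145) = 0.9104…
E_cross > 0 ⇒ the goods are substitutes.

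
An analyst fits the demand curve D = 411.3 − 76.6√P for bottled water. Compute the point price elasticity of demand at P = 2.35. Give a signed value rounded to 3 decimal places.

-0.200

dD/dP = −76.6/(2√P) = -24.9842. At P = 2.35, D = 293.874.
Ed = (dD/dP)·(P/D) = (-24.9842) × (2.35/293.874) = -0.19978…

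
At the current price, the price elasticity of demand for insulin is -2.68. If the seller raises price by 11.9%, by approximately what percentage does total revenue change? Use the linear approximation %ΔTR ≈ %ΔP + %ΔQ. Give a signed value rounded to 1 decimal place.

%ΔQ ≈ Ed × %ΔP = (-2.68) × (+11.9%) = -31.8920%
%ΔTR ≈ %ΔP + %ΔQ = (+11.9%) + (-31.8920%) = -19.9920%

-20.0%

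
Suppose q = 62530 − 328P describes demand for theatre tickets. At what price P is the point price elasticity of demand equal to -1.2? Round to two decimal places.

Ed = −328P/(62530 − 328P). Set this equal to -1.2:
328P = 1.2·(62530 − 328P) ⇒ 328P(1 + 1.2) = 1.2·62530
P = 1.2·62530 / (328·2.2) = 103.9855…

103.99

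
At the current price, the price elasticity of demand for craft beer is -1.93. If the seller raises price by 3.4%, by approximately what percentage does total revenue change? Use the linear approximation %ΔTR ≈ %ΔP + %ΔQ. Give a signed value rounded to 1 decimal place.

-3.2%

%ΔQ ≈ Ed × %ΔP = (-1.93) × (+3.4%) = -6.5620%
%ΔTR ≈ %ΔP + %ΔQ = (+3.4%) + (-6.5620%) = -3.1620%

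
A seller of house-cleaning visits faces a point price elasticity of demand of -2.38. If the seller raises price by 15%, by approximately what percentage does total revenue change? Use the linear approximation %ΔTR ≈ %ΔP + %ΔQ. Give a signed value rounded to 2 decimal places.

-20.70%

%ΔQ ≈ Ed × %ΔP = (-2.38) × (+15%) = -35.7000%
%ΔTR ≈ %ΔP + %ΔQ = (+15%) + (-35.7000%) = -20.7000%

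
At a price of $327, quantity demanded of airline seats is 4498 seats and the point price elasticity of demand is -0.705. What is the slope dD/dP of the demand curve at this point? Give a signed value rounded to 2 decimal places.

-9.70

Ed = (dD/dP)·(P/D) ⇒ dD/dP = Ed·D/P = (-0.705)·4498/327 = -9.6975…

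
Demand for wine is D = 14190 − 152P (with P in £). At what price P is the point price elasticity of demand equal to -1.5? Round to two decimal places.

56.01

Ed = −152P/(14190 − 152P). Set this equal to -1.5:
152P = 1.5·(14190 − 152P) ⇒ 152P(1 + 1.5) = 1.5·14190
P = 1.5·14190 / (152·2.5) = 56.0131…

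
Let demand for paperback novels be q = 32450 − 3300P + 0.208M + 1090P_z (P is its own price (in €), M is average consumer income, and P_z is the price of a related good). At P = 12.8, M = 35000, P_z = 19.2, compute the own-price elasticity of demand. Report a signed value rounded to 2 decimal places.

At the given values, q = 32450 − 3300(12.8) + 0.208(35000) + 1090(19.2) = 18418.
∂q/∂P = −3300.
E = (-3300) × (12.8/18418) = -2.2934…

-2.29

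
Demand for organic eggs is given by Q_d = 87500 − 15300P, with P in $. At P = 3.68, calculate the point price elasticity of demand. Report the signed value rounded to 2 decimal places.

dQ_d/dP = −15300. At P = 3.68, Q_d = 87500 − 15300(3.68) = 31196.
Ed = (dQ_d/dP)·(P/Q_d) = −15300 × (3.68/31196) = -1.8048…

-1.80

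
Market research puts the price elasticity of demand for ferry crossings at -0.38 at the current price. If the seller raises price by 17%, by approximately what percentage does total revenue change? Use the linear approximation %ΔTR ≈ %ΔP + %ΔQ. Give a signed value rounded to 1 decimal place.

+10.5%

%ΔQ ≈ Ed × %ΔP = (-0.38) × (+17%) = -6.4600%
%ΔTR ≈ %ΔP + %ΔQ = (+17%) + (-6.4600%) = +10.5400%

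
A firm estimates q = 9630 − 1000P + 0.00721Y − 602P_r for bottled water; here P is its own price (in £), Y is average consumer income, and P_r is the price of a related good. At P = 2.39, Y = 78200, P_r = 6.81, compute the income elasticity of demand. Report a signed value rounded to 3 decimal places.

0.152

At the given values, q = 9630 − 1000(2.39) + 0.00721(78200) − 602(6.81) = 3704.202.
∂q/∂Y = 0.00721.
E = (0.00721) × (78200/3704.202) = 0.15221…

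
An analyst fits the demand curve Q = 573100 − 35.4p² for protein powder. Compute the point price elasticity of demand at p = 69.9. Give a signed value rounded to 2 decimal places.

-0.86

dQ/dp = −2·35.4·p = -4948.92. At p = 69.9, Q = 400135.246.
Ed = (dQ/dp)·(p/Q) = (-4948.92) × (69.9/400135.246) = -0.8645…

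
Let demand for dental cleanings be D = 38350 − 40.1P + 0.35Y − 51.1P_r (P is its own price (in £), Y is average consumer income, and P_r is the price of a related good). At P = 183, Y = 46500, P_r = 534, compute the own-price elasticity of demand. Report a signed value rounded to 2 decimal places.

-0.37

At the given values, D = 38350 − 40.1(183) + 0.35(46500) − 51.1(534) = 19999.3.
∂D/∂P = −40.1.
E = (-40.1) × (183/19999.3) = -0.3669…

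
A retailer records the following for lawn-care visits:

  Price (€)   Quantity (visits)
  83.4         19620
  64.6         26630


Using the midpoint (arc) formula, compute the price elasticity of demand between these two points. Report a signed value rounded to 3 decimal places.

%ΔQ = (26630 − 19620) / [(19620 + 26630)/2] = 7010/23125 = 0.303135…
%ΔP = (64.6 − 83.4) / [(83.4 + 64.6)/2] = -18.8/74 = -0.254054…
Arc Ed = %ΔQ / %ΔP = (7010/23125) / (-18.8/74) = -1.19319…

-1.193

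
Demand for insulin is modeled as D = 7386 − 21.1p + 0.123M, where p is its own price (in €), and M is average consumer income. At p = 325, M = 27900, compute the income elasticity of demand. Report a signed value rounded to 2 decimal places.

At the given values, D = 7386 − 21.1(325) + 0.123(27900) = 3960.2.
∂D/∂M = 0.123.
E = (0.123) × (27900/3960.2) = 0.8665…

0.87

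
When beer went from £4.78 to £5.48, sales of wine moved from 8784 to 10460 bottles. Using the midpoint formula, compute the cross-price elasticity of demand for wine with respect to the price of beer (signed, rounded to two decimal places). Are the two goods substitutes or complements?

%ΔQ_{wine} = (10460 − 8784)/avg = 1676/9622 = 0.174184…
%ΔP_{beer} = (5.48 − 4.78)/avg = 0.7/5.13 = 0.136452…
E_cross = (1676/9622) / (0.7/5.13) = 1.2765…
E_cross > 0 ⇒ the goods are substitutes.

1.28; substitutes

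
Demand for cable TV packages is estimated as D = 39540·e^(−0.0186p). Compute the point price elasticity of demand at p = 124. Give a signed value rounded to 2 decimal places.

-2.31

dD/dp = −0.0186·D = -73.2644. At p = 124, D = 3938.94.
Ed = (dD/dp)·(p/D) = (-73.2644) × (124/3938.94) = -2.3064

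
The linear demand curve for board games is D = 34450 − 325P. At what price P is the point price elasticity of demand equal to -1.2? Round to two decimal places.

57.82

Ed = −325P/(34450 − 325P). Set this equal to -1.2:
325P = 1.2·(34450 − 325P) ⇒ 325P(1 + 1.2) = 1.2·34450
P = 1.2·34450 / (325·2.2) = 57.8181…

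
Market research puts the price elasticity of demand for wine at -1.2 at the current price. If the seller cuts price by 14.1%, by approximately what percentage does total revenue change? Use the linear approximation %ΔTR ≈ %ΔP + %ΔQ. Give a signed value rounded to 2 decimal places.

%ΔQ ≈ Ed × %ΔP = (-1.2) × (-14.1%) = +16.9200%
%ΔTR ≈ %ΔP + %ΔQ = (-14.1%) + (+16.9200%) = +2.8200%

+2.82%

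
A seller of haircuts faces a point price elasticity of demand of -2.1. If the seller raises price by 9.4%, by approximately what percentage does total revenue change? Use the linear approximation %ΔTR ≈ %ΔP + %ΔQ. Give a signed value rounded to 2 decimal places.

%ΔQ ≈ Ed × %ΔP = (-2.1) × (+9.4%) = -19.7400%
%ΔTR ≈ %ΔP + %ΔQ = (+9.4%) + (-19.7400%) = -10.3400%

-10.34%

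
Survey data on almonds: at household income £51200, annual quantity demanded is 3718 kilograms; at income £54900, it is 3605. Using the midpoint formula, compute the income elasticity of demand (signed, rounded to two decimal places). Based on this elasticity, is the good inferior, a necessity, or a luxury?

-0.44; inferior

%ΔQ = (3605 − 3718)/[( 3718 + 3605)/2] = -113/3661.5 = -0.030861…
%ΔIncome = (54900 − 51200)/[( 51200 + 54900)/2] = 3700/53050 = 0.069745…
E_income = (-113/3661.5) / (3700/53050) = -0.4424…
E_income < 0 ⇒ inferior good.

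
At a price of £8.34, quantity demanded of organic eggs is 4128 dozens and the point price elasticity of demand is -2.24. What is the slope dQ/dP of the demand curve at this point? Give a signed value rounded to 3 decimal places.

Ed = (dQ/dP)·(P/Q) ⇒ dQ/dP = Ed·Q/P = (-2.24)·4128/8.34 = -1108.71942…

-1108.719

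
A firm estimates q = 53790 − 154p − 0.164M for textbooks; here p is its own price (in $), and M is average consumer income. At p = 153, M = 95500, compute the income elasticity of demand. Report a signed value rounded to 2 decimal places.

-1.08

At the given values, q = 53790 − 154(153) − 0.164(95500) = 14566.
∂q/∂M = -0.164.
E = (-0.164) × (95500/14566) = -1.0752…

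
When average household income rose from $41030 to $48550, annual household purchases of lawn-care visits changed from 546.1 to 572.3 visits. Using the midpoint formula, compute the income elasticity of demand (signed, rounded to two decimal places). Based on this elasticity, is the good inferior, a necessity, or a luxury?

0.28; necessity

%ΔQ = (572.3 − 546.1)/[( 546.1 + 572.3)/2] = 26.2/559.2 = 0.046852…
%ΔIncome = (48550 − 41030)/[( 41030 + 48550)/2] = 7520/44790 = 0.167894…
E_income = (26.2/559.2) / (7520/44790) = 0.2790…
0 < E_income < 1 ⇒ normal good, necessity.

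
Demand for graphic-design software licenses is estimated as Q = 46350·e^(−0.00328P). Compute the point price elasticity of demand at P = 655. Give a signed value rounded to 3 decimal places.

dQ/dP = −0.00328·Q = -17.7372. At P = 655, Q = 5407.69.
Ed = (dQ/dP)·(P/Q) = (-17.7372) × (655/5407.69) = -2.1484

-2.148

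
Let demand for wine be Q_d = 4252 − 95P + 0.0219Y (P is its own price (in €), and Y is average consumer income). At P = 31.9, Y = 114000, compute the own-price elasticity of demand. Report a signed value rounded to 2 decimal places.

-0.82

At the given values, Q_d = 4252 − 95(31.9) + 0.0219(114000) = 3718.1.
∂Q_d/∂P = −95.
E = (-95) × (31.9/3718.1) = -0.8150…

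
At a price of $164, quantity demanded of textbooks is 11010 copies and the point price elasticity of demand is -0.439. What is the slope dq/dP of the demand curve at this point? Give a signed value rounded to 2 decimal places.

-29.47

Ed = (dq/dP)·(P/q) ⇒ dq/dP = Ed·q/P = (-0.439)·11010/164 = -29.4718…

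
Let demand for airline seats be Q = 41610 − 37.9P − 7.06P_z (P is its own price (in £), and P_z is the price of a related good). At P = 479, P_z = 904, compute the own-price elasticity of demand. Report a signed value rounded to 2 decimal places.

-1.06

At the given values, Q = 41610 − 37.9(479) − 7.06(904) = 17073.66.
∂Q/∂P = −37.9.
E = (-37.9) × (479/17073.66) = -1.0632…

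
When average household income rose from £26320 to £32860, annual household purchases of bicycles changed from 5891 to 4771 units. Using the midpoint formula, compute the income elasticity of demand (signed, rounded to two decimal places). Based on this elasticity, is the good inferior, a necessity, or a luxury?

%ΔQ = (4771 − 5891)/[( 5891 + 4771)/2] = -1120/5331 = -0.210091…
%ΔIncome = (32860 − 26320)/[( 26320 + 32860)/2] = 6540/29590 = 0.221020…
E_income = (-1120/5331) / (6540/29590) = -0.9505…
E_income < 0 ⇒ inferior good.

-0.95; inferior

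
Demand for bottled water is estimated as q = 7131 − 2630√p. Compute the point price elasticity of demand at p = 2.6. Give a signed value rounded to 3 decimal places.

-0.734

dq/dp = −2630/(2√p) = -815.528. At p = 2.6, q = 2890.25.
Ed = (dq/dp)·(p/q) = (-815.528) × (2.6/2890.25) = -0.73362…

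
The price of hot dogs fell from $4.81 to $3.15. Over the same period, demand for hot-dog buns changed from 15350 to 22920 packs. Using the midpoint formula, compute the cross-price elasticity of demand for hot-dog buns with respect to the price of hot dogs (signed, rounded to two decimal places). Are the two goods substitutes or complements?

%ΔQ_{hot-dog buns} = (22920 − 15350)/avg = 7570/19135 = 0.395610…
%ΔP_{hot dogs} = (3.15 − 4.81)/avg = -1.66/3.98 = -0.417085…
E_cross = (7570/19135) / (-1.66/3.98) = -0.9485…
E_cross < 0 ⇒ the goods are complements.

-0.95; complements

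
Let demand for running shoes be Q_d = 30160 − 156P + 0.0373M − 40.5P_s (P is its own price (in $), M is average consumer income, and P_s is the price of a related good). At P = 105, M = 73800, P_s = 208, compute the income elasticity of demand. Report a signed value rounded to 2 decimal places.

0.34

At the given values, Q_d = 30160 − 156(105) + 0.0373(73800) − 40.5(208) = 8108.74.
∂Q_d/∂M = 0.0373.
E = (0.0373) × (73800/8108.74) = 0.3394…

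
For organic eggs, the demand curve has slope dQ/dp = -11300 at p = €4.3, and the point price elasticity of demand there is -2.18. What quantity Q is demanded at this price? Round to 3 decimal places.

22288.991

Ed = (dQ/dp)·(p/Q) ⇒ Q = (dQ/dp)·p/Ed = (-11300)·4.3/(-2.18) = 22288.99082…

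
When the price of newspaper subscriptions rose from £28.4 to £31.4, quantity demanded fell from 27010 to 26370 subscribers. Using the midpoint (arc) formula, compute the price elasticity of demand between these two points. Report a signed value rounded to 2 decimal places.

%ΔQ = (26370 − 27010) / [(27010 + 26370)/2] = -640/26690 = -0.023979…
%ΔP = (31.4 − 28.4) / [(28.4 + 31.4)/2] = 3/29.9 = 0.100334…
Arc Ed = %ΔQ / %ΔP = (-640/26690) / (3/29.9) = -0.2389…

-0.24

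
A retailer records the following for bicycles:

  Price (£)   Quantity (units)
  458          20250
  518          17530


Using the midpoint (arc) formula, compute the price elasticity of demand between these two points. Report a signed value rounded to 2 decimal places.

-1.17

%ΔQ = (17530 − 20250) / [(20250 + 17530)/2] = -2720/18890 = -0.143991…
%ΔP = (518 − 458) / [(458 + 518)/2] = 60/488 = 0.122950…
Arc Ed = %ΔQ / %ΔP = (-2720/18890) / (60/488) = -1.1711…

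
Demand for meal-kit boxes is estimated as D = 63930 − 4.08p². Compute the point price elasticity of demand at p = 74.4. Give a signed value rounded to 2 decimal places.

-1.09

dD/dp = −2·4.08·p = -607.104. At p = 74.4, D = 41345.7312.
Ed = (dD/dp)·(p/D) = (-607.104) × (74.4/41345.7312) = -1.0924…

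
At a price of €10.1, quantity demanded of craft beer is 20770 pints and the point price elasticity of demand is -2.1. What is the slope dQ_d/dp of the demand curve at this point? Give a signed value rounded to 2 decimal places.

Ed = (dQ_d/dp)·(p/Q_d) ⇒ dQ_d/dp = Ed·Q_d/p = (-2.1)·20770/10.1 = -4318.5148…

-4318.51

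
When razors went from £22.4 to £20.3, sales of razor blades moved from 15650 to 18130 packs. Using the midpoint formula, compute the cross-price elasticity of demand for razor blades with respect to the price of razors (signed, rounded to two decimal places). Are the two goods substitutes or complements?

%ΔQ_{razor blades} = (18130 − 15650)/avg = 2480/16890 = 0.146832…
%ΔP_{razors} = (20.3 − 22.4)/avg = -2.1/21.35 = -0.098360…
E_cross = (2480/16890) / (-2.1/21.35) = -1.4927…
E_cross < 0 ⇒ the goods are complements.

-1.49; complements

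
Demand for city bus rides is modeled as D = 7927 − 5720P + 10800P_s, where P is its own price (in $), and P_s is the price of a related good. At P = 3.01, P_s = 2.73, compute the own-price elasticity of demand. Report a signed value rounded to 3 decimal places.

At the given values, D = 7927 − 5720(3.01) + 10800(2.73) = 20193.8.
∂D/∂P = −5720.
E = (-5720) × (3.01/20193.8) = -0.85259…

-0.853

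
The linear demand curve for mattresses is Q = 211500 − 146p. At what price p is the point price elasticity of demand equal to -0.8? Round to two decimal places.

Ed = −146p/(211500 − 146p). Set this equal to -0.8:
146p = 0.8·(211500 − 146p) ⇒ 146p(1 + 0.8) = 0.8·211500
p = 0.8·211500 / (146·1.8) = 643.8356…

643.84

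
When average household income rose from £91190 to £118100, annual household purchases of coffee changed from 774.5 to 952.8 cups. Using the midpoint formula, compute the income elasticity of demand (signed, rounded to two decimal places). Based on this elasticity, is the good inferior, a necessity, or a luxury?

0.80; necessity

%ΔQ = (952.8 − 774.5)/[( 774.5 + 952.8)/2] = 178.3/863.65 = 0.206449…
%ΔIncome = (118100 − 91190)/[( 91190 + 118100)/2] = 26910/104645 = 0.257155…
E_income = (178.3/863.65) / (26910/104645) = 0.8028…
0 < E_income < 1 ⇒ normal good, necessity.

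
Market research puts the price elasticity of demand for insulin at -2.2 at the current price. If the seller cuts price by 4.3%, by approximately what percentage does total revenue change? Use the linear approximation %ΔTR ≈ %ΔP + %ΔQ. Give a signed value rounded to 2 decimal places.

%ΔQ ≈ Ed × %ΔP = (-2.2) × (-4.3%) = +9.4600%
%ΔTR ≈ %ΔP + %ΔQ = (-4.3%) + (+9.4600%) = +5.1600%

+5.16%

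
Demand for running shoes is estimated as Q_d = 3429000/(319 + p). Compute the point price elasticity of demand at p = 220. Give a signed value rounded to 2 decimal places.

-0.41

dQ_d/dp = −3429000/(319 + p)² = -11.8029. At p = 220, Q_d = 6361.78.
Ed = (dQ_d/dp)·(p/Q_d) = (-11.8029) × (220/6361.78) = -0.4081…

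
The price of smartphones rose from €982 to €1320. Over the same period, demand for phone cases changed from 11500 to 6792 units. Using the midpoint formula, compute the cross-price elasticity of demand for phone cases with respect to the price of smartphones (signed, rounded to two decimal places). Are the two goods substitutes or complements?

-1.75; complements

%ΔQ_{phone cases} = (6792 − 11500)/avg = -4708/9146 = -0.514760…
%ΔP_{smartphones} = (1320 − 982)/avg = 338/1151 = 0.293657…
E_cross = (-4708/9146) / (338/1151) = -1.7529…
E_cross < 0 ⇒ the goods are complements.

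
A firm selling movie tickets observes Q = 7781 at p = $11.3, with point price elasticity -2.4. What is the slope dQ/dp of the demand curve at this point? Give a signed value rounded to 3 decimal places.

Ed = (dQ/dp)·(p/Q) ⇒ dQ/dp = Ed·Q/p = (-2.4)·7781/11.3 = -1652.60176…

-1652.602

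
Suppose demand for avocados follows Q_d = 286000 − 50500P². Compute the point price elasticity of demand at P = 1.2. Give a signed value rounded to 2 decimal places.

-0.68

dQ_d/dP = −2·50500·P = -121200. At P = 1.2, Q_d = 213280.
Ed = (dQ_d/dP)·(P/Q_d) = (-121200) × (1.2/213280) = -0.6819…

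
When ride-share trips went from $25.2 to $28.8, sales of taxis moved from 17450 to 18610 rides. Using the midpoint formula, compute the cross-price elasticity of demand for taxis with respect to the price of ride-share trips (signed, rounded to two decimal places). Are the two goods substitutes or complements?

%ΔQ_{taxis} = (18610 − 17450)/avg = 1160/18030 = 0.064337…
%ΔP_{ride-share trips} = (28.8 − 25.2)/avg = 3.6/27 = 0.133333…
E_cross = (1160/18030) / (3.6/27) = 0.4825…
E_cross > 0 ⇒ the goods are substitutes.

0.48; substitutes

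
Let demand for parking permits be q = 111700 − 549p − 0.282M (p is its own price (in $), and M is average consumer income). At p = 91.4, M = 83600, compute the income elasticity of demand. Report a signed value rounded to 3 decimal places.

At the given values, q = 111700 − 549(91.4) − 0.282(83600) = 37946.2.
∂q/∂M = -0.282.
E = (-0.282) × (83600/37946.2) = -0.62127…

-0.621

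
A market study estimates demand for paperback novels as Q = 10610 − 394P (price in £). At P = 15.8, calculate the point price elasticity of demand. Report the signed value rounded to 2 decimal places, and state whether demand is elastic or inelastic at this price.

-1.42; elastic

dQ/dP = −394. At P = 15.8, Q = 10610 − 394(15.8) = 4384.8.
Ed = (dQ/dP)·(P/Q) = −394 × (15.8/4384.8) = -1.4197…
|Ed| = 1.42 > 1, so demand is elastic.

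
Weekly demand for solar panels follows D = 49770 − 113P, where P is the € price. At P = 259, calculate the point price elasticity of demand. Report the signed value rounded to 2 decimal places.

-1.43

dD/dP = −113. At P = 259, D = 49770 − 113(259) = 20503.
Ed = (dD/dP)·(P/D) = −113 × (259/20503) = -1.4274…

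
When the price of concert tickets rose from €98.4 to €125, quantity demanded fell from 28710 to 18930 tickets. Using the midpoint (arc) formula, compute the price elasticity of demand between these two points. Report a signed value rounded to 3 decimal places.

%ΔQ = (18930 − 28710) / [(28710 + 18930)/2] = -9780/23820 = -0.410579…
%ΔP = (125 − 98.4) / [(98.4 + 125)/2] = 26.6/111.7 = 0.238137…
Arc Ed = %ΔQ / %ΔP = (-9780/23820) / (26.6/111.7) = -1.72412…

-1.724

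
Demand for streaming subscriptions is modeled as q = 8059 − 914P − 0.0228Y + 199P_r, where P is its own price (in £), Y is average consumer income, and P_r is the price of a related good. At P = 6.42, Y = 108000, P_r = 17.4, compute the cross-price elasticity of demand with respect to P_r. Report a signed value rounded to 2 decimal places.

At the given values, q = 8059 − 914(6.42) − 0.0228(108000) + 199(17.4) = 3191.32.
∂q/∂P_r = 199.
E = (199) × (17.4/3191.32) = 1.0850…

1.09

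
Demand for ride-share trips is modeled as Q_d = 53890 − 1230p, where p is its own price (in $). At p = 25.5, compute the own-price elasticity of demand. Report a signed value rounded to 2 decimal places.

-1.39

At the given values, Q_d = 53890 − 1230(25.5) = 22525.
∂Q_d/∂p = −1230.
E = (-1230) × (25.5/22525) = -1.3924…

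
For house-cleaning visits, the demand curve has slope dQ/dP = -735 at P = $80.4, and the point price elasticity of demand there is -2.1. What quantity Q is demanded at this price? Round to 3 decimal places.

Ed = (dQ/dP)·(P/Q) ⇒ Q = (dQ/dP)·P/Ed = (-735)·80.4/(-2.1) = 28140

28140.000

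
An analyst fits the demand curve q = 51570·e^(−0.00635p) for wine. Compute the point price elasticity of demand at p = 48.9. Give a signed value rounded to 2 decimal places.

dq/dp = −0.00635·q = -240.058. At p = 48.9, q = 37804.4.
Ed = (dq/dp)·(p/q) = (-240.058) × (48.9/37804.4) = -0.3105…

-0.31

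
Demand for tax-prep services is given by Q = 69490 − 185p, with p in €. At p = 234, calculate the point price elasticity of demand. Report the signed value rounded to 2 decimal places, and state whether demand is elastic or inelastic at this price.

dQ/dp = −185. At p = 234, Q = 69490 − 185(234) = 26200.
Ed = (dQ/dp)·(p/Q) = −185 × (234/26200) = -1.6522…
|Ed| = 1.65 > 1, so demand is elastic.

-1.65; elastic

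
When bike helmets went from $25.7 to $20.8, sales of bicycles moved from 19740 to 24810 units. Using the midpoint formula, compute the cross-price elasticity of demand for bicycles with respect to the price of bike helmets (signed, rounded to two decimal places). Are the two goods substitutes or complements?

-1.08; complements

%ΔQ_{bicycles} = (24810 − 19740)/avg = 5070/22275 = 0.227609…
%ΔP_{bike helmets} = (20.8 − 25.7)/avg = -4.9/23.25 = -0.210752…
E_cross = (5070/22275) / (-4.9/23.25) = -1.0799…
E_cross < 0 ⇒ the goods are complements.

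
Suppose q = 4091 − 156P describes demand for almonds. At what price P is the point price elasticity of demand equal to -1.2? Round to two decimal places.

14.30

Ed = −156P/(4091 − 156P). Set this equal to -1.2:
156P = 1.2·(4091 − 156P) ⇒ 156P(1 + 1.2) = 1.2·4091
P = 1.2·4091 / (156·2.2) = 14.3041…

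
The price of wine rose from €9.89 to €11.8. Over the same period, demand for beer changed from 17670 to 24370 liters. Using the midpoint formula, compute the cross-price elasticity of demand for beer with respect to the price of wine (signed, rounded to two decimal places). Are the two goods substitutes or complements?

%ΔQ_{beer} = (24370 − 17670)/avg = 6700/21020 = 0.318744…
%ΔP_{wine} = (11.8 − 9.89)/avg = 1.91/10.845 = 0.176118…
E_cross = (6700/21020) / (1.91/10.845) = 1.8098…
E_cross > 0 ⇒ the goods are substitutes.

1.81; substitutes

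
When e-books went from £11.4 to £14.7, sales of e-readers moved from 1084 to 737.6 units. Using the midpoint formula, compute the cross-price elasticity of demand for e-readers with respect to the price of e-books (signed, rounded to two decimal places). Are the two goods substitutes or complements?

-1.50; complements

%ΔQ_{e-readers} = (737.6 − 1084)/avg = -346.4/910.8 = -0.380324…
%ΔP_{e-books} = (14.7 − 11.4)/avg = 3.3/13.05 = 0.252873…
E_cross = (-346.4/910.8) / (3.3/13.05) = -1.5040…
E_cross < 0 ⇒ the goods are complements.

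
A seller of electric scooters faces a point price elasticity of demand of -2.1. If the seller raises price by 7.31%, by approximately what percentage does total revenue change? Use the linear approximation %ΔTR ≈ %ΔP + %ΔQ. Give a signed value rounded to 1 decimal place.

%ΔQ ≈ Ed × %ΔP = (-2.1) × (+7.31%) = -15.3510%
%ΔTR ≈ %ΔP + %ΔQ = (+7.31%) + (-15.3510%) = -8.0410%

-8.0%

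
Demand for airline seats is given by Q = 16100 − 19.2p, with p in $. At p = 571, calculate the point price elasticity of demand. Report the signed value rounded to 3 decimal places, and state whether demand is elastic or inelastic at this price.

dQ/dp = −19.2. At p = 571, Q = 16100 − 19.2(571) = 5136.8.
Ed = (dQ/dp)·(p/Q) = −19.2 × (571/5136.8) = -2.13424…
|Ed| = 2.134 > 1, so demand is elastic.

-2.134; elastic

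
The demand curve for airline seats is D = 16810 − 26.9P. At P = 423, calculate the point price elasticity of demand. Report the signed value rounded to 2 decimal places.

-2.10

dD/dP = −26.9. At P = 423, D = 16810 − 26.9(423) = 5431.3.
Ed = (dD/dP)·(P/D) = −26.9 × (423/5431.3) = -2.0950…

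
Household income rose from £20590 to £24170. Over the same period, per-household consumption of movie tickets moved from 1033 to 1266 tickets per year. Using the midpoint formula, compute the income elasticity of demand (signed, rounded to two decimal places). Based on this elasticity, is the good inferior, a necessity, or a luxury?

1.27; luxury

%ΔQ = (1266 − 1033)/[( 1033 + 1266)/2] = 233/1149.5 = 0.202696…
%ΔIncome = (24170 − 20590)/[( 20590 + 24170)/2] = 3580/22380 = 0.159964…
E_income = (233/1149.5) / (3580/22380) = 1.2671…
E_income > 1 ⇒ normal good, luxury.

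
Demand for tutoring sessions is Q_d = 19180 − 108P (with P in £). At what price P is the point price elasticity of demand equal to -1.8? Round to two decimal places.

Ed = −108P/(19180 − 108P). Set this equal to -1.8:
108P = 1.8·(19180 − 108P) ⇒ 108P(1 + 1.8) = 1.8·19180
P = 1.8·19180 / (108·2.8) = 114.1666…

114.17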